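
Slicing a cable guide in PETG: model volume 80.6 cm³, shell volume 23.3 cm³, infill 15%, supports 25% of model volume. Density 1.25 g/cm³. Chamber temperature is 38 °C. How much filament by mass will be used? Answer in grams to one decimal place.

Volume inside the shell: 80.6 − 23.3 → 57.3 cm³.
Infill volume = 0.15 × 57.3 = 8.595 cm³.
Support: 0.25 × 80.6 → 20.15 cm³.
Total extruded = 23.3 + 8.595 + 20.15, so 52.045 cm³.
Mass = 52.045 × 1.25 = 65.05625 g.

65.1 g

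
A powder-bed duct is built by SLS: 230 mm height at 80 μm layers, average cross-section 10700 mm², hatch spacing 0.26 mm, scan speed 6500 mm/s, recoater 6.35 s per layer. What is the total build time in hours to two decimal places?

10.13 hours

Layers = ⌈230/0.08⌉ = 2875.
Hatch length per layer = 10700 / 0.26 = 41153.8 mm.
Laser time per layer: 41153.8 / 6500 → 6.3314 s.
Time per layer = 6.3314 + 6.35, so 12.6814 s.
Total: 2875 × 12.6814 s = 36459.025 s → 10.13 hours.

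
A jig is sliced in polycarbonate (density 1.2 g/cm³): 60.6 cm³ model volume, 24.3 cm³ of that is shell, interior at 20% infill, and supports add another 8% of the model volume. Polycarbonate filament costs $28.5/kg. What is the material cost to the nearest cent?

Interior volume = 60.6 − 24.3, so 36.3 cm³.
Infill volume = 0.20 × 36.3 = 7.26 cm³.
Support: 0.08 × 60.6 → 4.848 cm³.
Total printed volume: 24.3 + 7.26 + 4.848 → 36.408 cm³.
Mass = 36.408 × 1.2, so 43.6896 g.
At $28.5/kg: 43.6896/1000 × 28.5 = $1.25.

$1.25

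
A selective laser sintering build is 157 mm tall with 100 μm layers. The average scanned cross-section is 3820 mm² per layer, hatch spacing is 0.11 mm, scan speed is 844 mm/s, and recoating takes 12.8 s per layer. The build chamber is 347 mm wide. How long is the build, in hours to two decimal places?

23.53 hours

Number of layers: 157 / 0.1 → 1570 (rounded up).
Hatch length per layer: 3820 / 0.11 → 34727.3 mm.
Per-layer scan time: 34727.3 / 844 → 41.1461 s.
Time per layer = 41.1461 + 12.8 = 53.9461 s.
Build time = 1570 × 53.9461 = 84695.377 s = 23.53 hours.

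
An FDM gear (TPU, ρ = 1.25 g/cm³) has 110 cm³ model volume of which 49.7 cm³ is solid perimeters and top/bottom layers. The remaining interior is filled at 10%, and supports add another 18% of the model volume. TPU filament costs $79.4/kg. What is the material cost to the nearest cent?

Volume inside the shell = 110 − 49.7, so 60.3 cm³.
Infill deposited = 0.10 × 60.3, so 6.03 cm³.
Support = 0.18 × 110, so 19.8 cm³.
Total printed volume = 49.7 + 6.03 + 19.8, so 75.53 cm³.
Mass = 75.53 × 1.25 = 94.4125 g.
Cost = 94.4125 g / 1000 × $79.4/kg = $7.50.

$7.50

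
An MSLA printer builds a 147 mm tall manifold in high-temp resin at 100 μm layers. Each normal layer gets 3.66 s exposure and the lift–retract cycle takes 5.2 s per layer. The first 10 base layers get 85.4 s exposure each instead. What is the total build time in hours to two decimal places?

Layer count = ceil(147 / 0.1) = 1470.
Bottom layers = 10 × (85.4 + 5.2) = 906 s.
Regular layers = 1460 × (3.66 + 5.2), so 12935.6 s.
Sum: 906 + 12935.6 = 13841.6 s → 3.84 hours.

3.84 hours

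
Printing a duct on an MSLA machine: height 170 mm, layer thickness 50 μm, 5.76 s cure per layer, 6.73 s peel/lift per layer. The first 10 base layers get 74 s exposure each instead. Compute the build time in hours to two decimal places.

11.99 hours

Layer count = ceil(170 / 0.05) = 3400.
Base layers = 10 × (74 + 6.73), so 807.3 s.
Regular layers: 3390 × (5.76 + 6.73) → 42341.1 s.
Total = 807.3 + 42341.1 = 43148.4 s = 11.99 hours.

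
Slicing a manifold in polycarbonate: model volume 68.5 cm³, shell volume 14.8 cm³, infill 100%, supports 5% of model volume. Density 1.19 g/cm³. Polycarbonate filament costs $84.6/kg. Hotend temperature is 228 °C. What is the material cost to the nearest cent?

Volume inside the shell = 68.5 − 14.8 = 53.7 cm³.
Infill deposited = 1.00 × 53.7 = 53.7 cm³.
Support: 0.05 × 68.5 → 3.425 cm³.
Deposited volume: 14.8 + 53.7 + 3.425 → 71.925 cm³.
Mass: 71.925 × 1.19 → 85.59075 g.
At $84.6/kg: 85.59075/1000 × 84.6 = $7.24.

$7.24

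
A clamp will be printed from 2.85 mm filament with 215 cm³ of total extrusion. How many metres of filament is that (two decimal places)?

Cross-section of 2.85 mm filament: π·(2.85/2)² = 6.3794 mm².
Length = 215 cm³ / 6.3794 mm² = 215000 / 6.3794 = 33702.23 mm = 33.70 m.

33.70 m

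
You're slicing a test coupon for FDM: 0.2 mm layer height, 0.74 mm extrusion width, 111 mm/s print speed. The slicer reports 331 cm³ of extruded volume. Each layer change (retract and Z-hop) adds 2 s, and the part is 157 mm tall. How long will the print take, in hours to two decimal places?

6.03 hours

Bead cross-section = 0.2 × 0.74, so 0.148 mm².
Path length: 331000 mm³ / 0.148 mm² → 2236486.5 mm.
Print-move time = 2236486.5 / 111, so 20148.5 s.
Layer count = ceil(157 / 0.2) = 785.
Non-print overhead = 785 × 2 = 1570 s.
Total = 20148.5 + 1570 = 21718.5 s = 6.03 hours.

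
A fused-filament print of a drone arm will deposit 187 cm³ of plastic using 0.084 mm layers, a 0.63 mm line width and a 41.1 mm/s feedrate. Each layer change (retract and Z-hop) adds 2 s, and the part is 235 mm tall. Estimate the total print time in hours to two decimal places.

25.44 hours

Extrusion cross-section = 0.084 × 0.63, so 0.05292 mm².
Path length: 187000 mm³ / 0.05292 mm² → 3533635.7 mm.
Print-move time = 3533635.7 / 41.1 = 85976.5 s.
Layers = ⌈235/0.084⌉ = 2798.
Non-print overhead = 2798 × 2 = 5596 s.
Total = 85976.5 + 5596 = 91572.5 s = 25.44 hours.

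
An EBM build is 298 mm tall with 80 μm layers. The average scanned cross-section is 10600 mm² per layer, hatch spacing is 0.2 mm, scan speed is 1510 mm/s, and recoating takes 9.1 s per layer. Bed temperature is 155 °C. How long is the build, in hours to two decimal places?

Number of layers: 298 / 0.08 → 3725 (rounded up).
Scan path per layer = 10600 / 0.2, so 53000 mm.
Beam time per layer = 53000 / 1510, so 35.0993 s.
Per-layer time: 35.0993 + 9.1 → 44.1993 s.
3725 layers × 44.1993 s/layer = 164642.3925 s, i.e. 45.73 hours.

45.73 hours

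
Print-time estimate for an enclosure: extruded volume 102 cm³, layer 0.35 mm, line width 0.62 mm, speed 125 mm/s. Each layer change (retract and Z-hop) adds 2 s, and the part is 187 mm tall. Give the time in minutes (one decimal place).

Bead cross-section = 0.35 × 0.62, so 0.217 mm².
Path length: 102000 mm³ / 0.217 mm² → 470046.1 mm.
Time extruding = 470046.1 / 125, so 3760.4 s.
Layers = ⌈187/0.35⌉ = 535.
Layer-change overhead = 535 × 2 = 1070 s.
Altogether 3760.4 + 1070 = 4830.4 s, i.e. 80.5 minutes.

80.5 minutes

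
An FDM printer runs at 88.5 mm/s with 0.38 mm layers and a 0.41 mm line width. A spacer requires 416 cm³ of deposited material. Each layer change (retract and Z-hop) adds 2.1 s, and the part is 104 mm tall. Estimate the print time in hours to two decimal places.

Extrusion cross-section = 0.38 × 0.41 = 0.1558 mm².
Path length: 416000 mm³ / 0.1558 mm² → 2670089.9 mm.
Print-move time = 2670089.9 / 88.5 = 30170.5 s.
Layer count = ceil(104 / 0.38) = 274.
Non-print overhead: 274 × 2.1 → 575.4 s.
Altogether 30170.5 + 575.4 = 30745.9 s, i.e. 8.54 hours.

8.54 hours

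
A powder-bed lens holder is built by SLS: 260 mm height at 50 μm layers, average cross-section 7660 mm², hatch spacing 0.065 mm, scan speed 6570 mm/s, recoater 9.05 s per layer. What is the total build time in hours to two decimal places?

Number of layers: 260 / 0.05 → 5200 (rounded up).
Per-layer scan distance = 7660 / 0.065 = 117846.2 mm.
Laser time per layer = 117846.2 / 6570 = 17.937 s.
Time per layer: 17.937 + 9.05 → 26.987 s.
Build time = 5200 × 26.987 = 140332.4 s = 38.98 hours.

38.98 hours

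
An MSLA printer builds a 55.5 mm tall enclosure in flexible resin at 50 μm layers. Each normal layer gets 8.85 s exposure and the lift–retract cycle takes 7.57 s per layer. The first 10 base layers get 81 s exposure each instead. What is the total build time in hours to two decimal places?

Layers = ⌈55.5/0.05⌉ = 1110.
Base layers: 10 × (81 + 7.57) → 885.7 s.
Normal layers: 1100 × (8.85 + 7.57) → 18062 s.
Sum: 885.7 + 18062 = 18947.7 s → 5.26 hours.

5.26 hours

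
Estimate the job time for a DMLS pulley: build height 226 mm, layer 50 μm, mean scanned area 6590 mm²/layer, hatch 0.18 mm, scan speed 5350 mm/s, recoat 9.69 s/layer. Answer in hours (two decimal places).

20.76 hours

Number of layers: 226 / 0.05 → 4520 (rounded up).
Hatch length per layer = 6590 / 0.18, so 36611.1 mm.
Scan time per layer: 36611.1 / 5350 → 6.8432 s.
Per-layer time: 6.8432 + 9.69 → 16.5332 s.
4520 layers × 16.5332 s/layer = 74730.064 s, i.e. 20.76 hours.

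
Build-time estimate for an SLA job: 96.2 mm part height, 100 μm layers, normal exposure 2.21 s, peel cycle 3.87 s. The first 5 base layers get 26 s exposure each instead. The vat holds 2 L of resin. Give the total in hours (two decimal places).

1.66 hours

Layers = ⌈96.2/0.1⌉ = 962.
Base layers: 5 × (26 + 3.87) → 149.35 s.
Normal layers = 957 × (2.21 + 3.87), so 5818.56 s.
Sum: 149.35 + 5818.56 = 5967.91 s → 1.66 hours.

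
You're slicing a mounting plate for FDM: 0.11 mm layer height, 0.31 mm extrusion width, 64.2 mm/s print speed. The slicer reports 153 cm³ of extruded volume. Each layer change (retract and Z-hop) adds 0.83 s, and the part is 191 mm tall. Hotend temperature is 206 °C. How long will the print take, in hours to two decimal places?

Bead cross-section = 0.11 × 0.31 = 0.0341 mm².
Toolpath length = 153 cm³ / 0.0341 mm² = 153000 / 0.0341 = 4486803.5 mm.
Print-move time = 4486803.5 / 64.2 = 69887.9 s.
Number of layers: 191 / 0.11 → 1737 (rounded up).
Non-print overhead: 1737 × 0.83 → 1441.71 s.
Total = 69887.9 + 1441.71 = 71329.61 s = 19.81 hours.

19.81 hours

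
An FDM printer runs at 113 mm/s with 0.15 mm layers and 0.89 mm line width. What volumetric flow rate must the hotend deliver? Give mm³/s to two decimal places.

A: 0.15 × 0.89 → 0.1335 mm².
Volumetric flow = 113 × 0.1335 = 15.09 mm³/s.

15.09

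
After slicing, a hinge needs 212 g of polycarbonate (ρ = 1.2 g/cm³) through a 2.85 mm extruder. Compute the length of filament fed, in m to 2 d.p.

27.69 m

Volume = 212 g / 1.2 g·cm⁻³ = 176.6667 cm³ = 176666.7 mm³.
A = π r² = π × 1.425² = 6.3794 mm².
Length = 176666.7 / 6.3794 = 27693.31 mm = 27.69 m.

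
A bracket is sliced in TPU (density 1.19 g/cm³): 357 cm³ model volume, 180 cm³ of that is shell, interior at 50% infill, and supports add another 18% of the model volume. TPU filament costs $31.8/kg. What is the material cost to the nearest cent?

Interior volume: 357 − 180 → 177 cm³.
Infill volume: 0.50 × 177 → 88.5 cm³.
Support = 0.18 × 357 = 64.26 cm³.
Total printed volume: 180 + 88.5 + 64.26 → 332.76 cm³.
Mass = 332.76 × 1.19, so 395.9844 g.
Cost = 395.9844 g / 1000 × $31.8/kg = $12.59.

$12.59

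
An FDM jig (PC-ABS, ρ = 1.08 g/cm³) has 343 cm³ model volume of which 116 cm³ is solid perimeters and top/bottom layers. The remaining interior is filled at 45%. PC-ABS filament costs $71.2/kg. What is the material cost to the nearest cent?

$16.77

Volume inside the shell = 343 − 116, so 227 cm³.
Infill volume = 0.45 × 227, so 102.15 cm³.
Total printed volume: 116 + 102.15 → 218.15 cm³.
Mass = 218.15 × 1.08, so 235.602 g.
Cost = 235.602 g / 1000 × $71.2/kg = $16.77.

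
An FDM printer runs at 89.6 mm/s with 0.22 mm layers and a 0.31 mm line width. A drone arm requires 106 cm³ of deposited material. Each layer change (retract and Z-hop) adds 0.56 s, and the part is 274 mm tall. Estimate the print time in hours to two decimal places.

Bead cross-section: 0.22 × 0.31 → 0.0682 mm².
Toolpath length = 106 cm³ / 0.0682 mm² = 106000 / 0.0682 = 1554252.2 mm.
Time extruding = 1554252.2 / 89.6, so 17346.6 s.
Number of layers: 274 / 0.22 → 1246 (rounded up).
Layer-change overhead: 1246 × 0.56 → 697.76 s.
Total = 17346.6 + 697.76 = 18044.36 s = 5.01 hours.

5.01 hours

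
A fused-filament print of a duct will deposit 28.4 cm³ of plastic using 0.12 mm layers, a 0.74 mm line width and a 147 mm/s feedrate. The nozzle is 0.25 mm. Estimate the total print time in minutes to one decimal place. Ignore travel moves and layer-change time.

Line area = 0.12 × 0.74 = 0.0888 mm².
Path length: 28400 mm³ / 0.0888 mm² → 319819.8 mm.
Print-move time: 319819.8 / 147 → 2175.6 s.
2175.6 s = 36.3 minutes.

36.3 minutes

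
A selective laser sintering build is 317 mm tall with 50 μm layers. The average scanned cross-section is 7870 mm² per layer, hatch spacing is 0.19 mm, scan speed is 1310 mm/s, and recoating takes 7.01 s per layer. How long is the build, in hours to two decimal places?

Layer count = ceil(317 / 0.05) = 6340.
Per-layer scan distance = 7870 / 0.19 = 41421.1 mm.
Laser time per layer = 41421.1 / 1310, so 31.6192 s.
Per-layer time = 31.6192 + 7.01, so 38.6292 s.
Total: 6340 × 38.6292 s = 244909.128 s → 68.03 hours.

68.03 hours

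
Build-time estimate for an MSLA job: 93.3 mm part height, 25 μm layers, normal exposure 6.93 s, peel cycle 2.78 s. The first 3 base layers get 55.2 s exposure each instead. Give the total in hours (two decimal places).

Number of layers: 93.3 / 0.025 → 3732 (rounded up).
Bottom layers = 3 × (55.2 + 2.78), so 173.94 s.
Remaining layers = 3729 × (6.93 + 2.78), so 36208.59 s.
Total = 173.94 + 36208.59 = 36382.53 s = 10.11 hours.

10.11 hours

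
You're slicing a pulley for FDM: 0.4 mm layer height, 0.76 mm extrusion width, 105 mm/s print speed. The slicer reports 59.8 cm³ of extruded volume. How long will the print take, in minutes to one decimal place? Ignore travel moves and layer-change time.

31.2 minutes

Extrusion cross-section = 0.4 × 0.76 = 0.304 mm².
Toolpath length = 59.8 cm³ / 0.304 mm² = 59800 / 0.304 = 196710.5 mm.
Extrusion time: 196710.5 / 105 → 1873.4 s.
Converting: 1873.4 s = 31.2 minutes.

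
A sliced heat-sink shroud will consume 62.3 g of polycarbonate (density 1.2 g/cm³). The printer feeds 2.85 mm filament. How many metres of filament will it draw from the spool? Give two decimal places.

8.14 m

Volume = 62.3 g / 1.2 g·cm⁻³ = 51.9167 cm³ = 51916.7 mm³.
Filament cross-section = π × (2.85/2)² = 6.3794 mm².
Length = 51916.7 / 6.3794 = 8138.18 mm = 8.14 m.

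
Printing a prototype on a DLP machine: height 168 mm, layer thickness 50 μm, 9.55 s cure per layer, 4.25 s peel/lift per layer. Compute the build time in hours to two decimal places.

12.88 hours

Layer count = ceil(168 / 0.05) = 3360.
Per-layer time = 9.55 + 4.25, so 13.8 s.
Build time: 3360 × 13.8 s = 46368 s, i.e. 12.88 hours.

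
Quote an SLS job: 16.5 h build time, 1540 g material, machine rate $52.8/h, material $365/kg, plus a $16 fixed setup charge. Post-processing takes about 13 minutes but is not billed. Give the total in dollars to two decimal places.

Machine-time cost = 52.8 × 16.5 = $871.20.
Material charge = 365 × 1540/1000, so $562.10.
Adding setup: 871.20 + 562.10 + 16 → $1449.30.

$1449.30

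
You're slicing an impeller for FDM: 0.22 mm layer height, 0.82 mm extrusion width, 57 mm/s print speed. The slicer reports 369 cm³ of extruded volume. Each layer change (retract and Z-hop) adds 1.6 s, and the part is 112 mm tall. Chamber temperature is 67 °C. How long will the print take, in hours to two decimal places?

Extrusion cross-section = 0.22 × 0.82 = 0.1804 mm².
Toolpath length = 369 cm³ / 0.1804 mm² = 369000 / 0.1804 = 2045454.5 mm.
Extrusion time: 2045454.5 / 57 → 35885.2 s.
Layers = ⌈112/0.22⌉ = 510.
Z-hop total = 510 × 1.6, so 816 s.
Altogether 35885.2 + 816 = 36701.2 s, i.e. 10.19 hours.

10.19 hours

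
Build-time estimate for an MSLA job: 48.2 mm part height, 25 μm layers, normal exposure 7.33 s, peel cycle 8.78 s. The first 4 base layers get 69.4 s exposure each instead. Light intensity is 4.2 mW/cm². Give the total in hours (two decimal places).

Layer count = ceil(48.2 / 0.025) = 1928.
Burn-in layers = 4 × (69.4 + 8.78) = 312.72 s.
Remaining layers = 1924 × (7.33 + 8.78) = 30995.64 s.
Total = 312.72 + 30995.64 = 31308.36 s = 8.70 hours.

8.70 hours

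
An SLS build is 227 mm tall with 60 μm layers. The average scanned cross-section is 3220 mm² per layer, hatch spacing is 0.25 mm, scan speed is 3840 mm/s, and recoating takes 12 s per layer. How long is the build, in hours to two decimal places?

Layer count = ceil(227 / 0.06) = 3784.
Hatch length per layer = 3220 / 0.25 = 12880 mm.
Laser time per layer = 12880 / 3840 = 3.3542 s.
Time per layer = 3.3542 + 12, so 15.3542 s.
Build time = 3784 × 15.3542 = 58100.2928 s = 16.14 hours.

16.14 hours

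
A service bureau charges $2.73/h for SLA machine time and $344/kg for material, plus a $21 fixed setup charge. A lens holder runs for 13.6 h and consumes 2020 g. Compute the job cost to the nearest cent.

$753.01

Time charge = 2.73 × 13.6, so $37.128.
Material cost = 344 × 2020/1000, so $694.88.
Total = 37.128 + 694.88 + 21 = 753.008 ≈ $753.01.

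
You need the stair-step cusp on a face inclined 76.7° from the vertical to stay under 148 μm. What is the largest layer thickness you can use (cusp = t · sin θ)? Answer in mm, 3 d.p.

0.152 mm

Layer height = cusp / sin(76.7°) = 0.148 / 0.9732 = 0.152 mm.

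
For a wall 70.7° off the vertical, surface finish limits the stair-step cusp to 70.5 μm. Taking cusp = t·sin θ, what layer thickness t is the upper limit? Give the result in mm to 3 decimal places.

sin(70.7°) = 0.9438; t_max = 0.0705/0.9438 = 0.075 mm.

0.075 mm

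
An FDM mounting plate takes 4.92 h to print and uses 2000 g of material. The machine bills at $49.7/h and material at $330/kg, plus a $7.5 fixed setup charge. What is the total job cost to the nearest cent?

$912.02

Time charge: 49.7 × 4.92 → $244.524.
Material cost: 330 × 2000/1000 → $660.00.
Total = 244.524 + 660.00 + 7.5 = 912.024 ≈ $912.02.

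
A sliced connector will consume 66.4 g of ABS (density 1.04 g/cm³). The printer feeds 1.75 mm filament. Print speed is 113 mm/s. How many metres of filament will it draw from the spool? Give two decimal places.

26.54 m

Volume = 66.4 g / 1.04 g·cm⁻³ = 63.8462 cm³ = 63846.2 mm³.
A = π r² = π × 0.875² = 2.4053 mm².
Length = 63846.2 / 2.4053 = 26543.97 mm = 26.54 m.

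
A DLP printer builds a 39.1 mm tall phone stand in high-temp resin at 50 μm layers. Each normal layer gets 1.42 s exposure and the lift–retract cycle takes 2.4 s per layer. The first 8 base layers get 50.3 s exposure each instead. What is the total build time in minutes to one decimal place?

56.3 minutes

Number of layers: 39.1 / 0.05 → 782 (rounded up).
Burn-in layers = 8 × (50.3 + 2.4), so 421.6 s.
Normal layers = 774 × (1.42 + 2.4) = 2956.68 s.
Total = 421.6 + 2956.68 = 3378.28 s = 56.3 minutes.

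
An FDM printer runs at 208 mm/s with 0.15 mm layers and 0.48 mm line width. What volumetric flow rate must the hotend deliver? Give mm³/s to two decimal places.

14.98

Bead cross-section = 0.15 × 0.48, so 0.072 mm².
Volumetric flow = 208 × 0.072 = 14.98 mm³/s.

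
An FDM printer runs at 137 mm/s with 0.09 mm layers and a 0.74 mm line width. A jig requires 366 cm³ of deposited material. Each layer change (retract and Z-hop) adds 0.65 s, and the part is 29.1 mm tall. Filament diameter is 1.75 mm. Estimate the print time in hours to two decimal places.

11.20 hours

Extrusion cross-section = 0.09 × 0.74, so 0.0666 mm².
Path length: 366000 mm³ / 0.0666 mm² → 5495495.5 mm.
Extrusion time: 5495495.5 / 137 → 40113.1 s.
Layers = ⌈29.1/0.09⌉ = 324.
Z-hop total: 324 × 0.65 → 210.6 s.
Altogether 40113.1 + 210.6 = 40323.7 s, i.e. 11.20 hours.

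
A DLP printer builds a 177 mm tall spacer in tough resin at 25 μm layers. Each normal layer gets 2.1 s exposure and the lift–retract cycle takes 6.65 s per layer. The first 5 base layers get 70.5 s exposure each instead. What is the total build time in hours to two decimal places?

Number of layers: 177 / 0.025 → 7080 (rounded up).
Base layers = 5 × (70.5 + 6.65), so 385.75 s.
Regular layers: 7075 × (2.1 + 6.65) → 61906.25 s.
Total = 385.75 + 61906.25 = 62292 s = 17.30 hours.

17.30 hours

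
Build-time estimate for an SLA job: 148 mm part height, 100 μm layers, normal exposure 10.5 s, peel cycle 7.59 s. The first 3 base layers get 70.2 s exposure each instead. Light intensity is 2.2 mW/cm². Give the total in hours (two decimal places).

7.49 hours

Number of layers: 148 / 0.1 → 1480 (rounded up).
Bottom layers: 3 × (70.2 + 7.59) → 233.37 s.
Normal layers: 1477 × (10.5 + 7.59) → 26718.93 s.
Sum: 233.37 + 26718.93 = 26952.3 s → 7.49 hours.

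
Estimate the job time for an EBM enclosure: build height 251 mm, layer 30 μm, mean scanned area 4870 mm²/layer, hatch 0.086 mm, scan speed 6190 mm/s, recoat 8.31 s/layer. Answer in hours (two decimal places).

Layers = ⌈251/0.03⌉ = 8367.
Scan path per layer: 4870 / 0.086 → 56627.9 mm.
Per-layer scan time = 56627.9 / 6190, so 9.1483 s.
Layer cycle: 9.1483 + 8.31 → 17.4583 s.
8367 layers × 17.4583 s/layer = 146073.5961 s, i.e. 40.58 hours.

40.58 hours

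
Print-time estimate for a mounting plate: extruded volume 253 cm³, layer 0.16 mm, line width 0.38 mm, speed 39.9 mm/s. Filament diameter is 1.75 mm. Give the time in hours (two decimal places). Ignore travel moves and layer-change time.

Extrusion cross-section = 0.16 × 0.38, so 0.0608 mm².
Total extruded path = 253000/0.0608 = 4161184.2 mm.
Time extruding = 4161184.2 / 39.9 = 104290.3 s.
In the requested units: 104290.3 s = 28.97 hours.

28.97 hours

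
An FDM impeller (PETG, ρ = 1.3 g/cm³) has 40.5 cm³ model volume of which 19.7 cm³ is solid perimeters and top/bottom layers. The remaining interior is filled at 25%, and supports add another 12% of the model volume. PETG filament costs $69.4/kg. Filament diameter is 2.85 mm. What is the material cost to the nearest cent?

$2.68

Interior volume = 40.5 − 19.7, so 20.8 cm³.
Deposited infill: 0.25 × 20.8 → 5.2 cm³.
Support = 0.12 × 40.5, so 4.86 cm³.
Total extruded = 19.7 + 5.2 + 4.86, so 29.76 cm³.
Mass = 29.76 × 1.3, so 38.688 g.
At $69.4/kg: 38.688/1000 × 69.4 = $2.68.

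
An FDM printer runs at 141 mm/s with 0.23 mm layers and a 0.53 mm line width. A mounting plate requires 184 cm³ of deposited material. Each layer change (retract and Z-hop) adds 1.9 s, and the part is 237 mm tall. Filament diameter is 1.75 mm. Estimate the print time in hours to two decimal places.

Bead cross-section = 0.23 × 0.53, so 0.1219 mm².
Toolpath length = 184 cm³ / 0.1219 mm² = 184000 / 0.1219 = 1509434 mm.
Print-move time = 1509434 / 141 = 10705.2 s.
Number of layers: 237 / 0.23 → 1031 (rounded up).
Non-print overhead = 1031 × 1.9 = 1958.9 s.
Altogether 10705.2 + 1958.9 = 12664.1 s, i.e. 3.52 hours.

3.52 hours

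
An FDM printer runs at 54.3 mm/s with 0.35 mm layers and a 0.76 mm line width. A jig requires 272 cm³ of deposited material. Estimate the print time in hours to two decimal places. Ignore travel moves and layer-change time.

5.23 hours

Extrusion cross-section: 0.35 × 0.76 → 0.266 mm².
Toolpath length = 272 cm³ / 0.266 mm² = 272000 / 0.266 = 1022556.4 mm.
Time extruding = 1022556.4 / 54.3 = 18831.6 s.
Converting: 18831.6 s = 5.23 hours.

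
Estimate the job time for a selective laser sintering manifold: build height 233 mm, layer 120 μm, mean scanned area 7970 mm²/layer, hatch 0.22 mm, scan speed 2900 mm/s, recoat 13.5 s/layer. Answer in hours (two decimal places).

14.02 hours

Layers = ⌈233/0.12⌉ = 1942.
Per-layer scan distance = 7970 / 0.22, so 36227.3 mm.
Scan time per layer: 36227.3 / 2900 → 12.4922 s.
Layer cycle = 12.4922 + 13.5, so 25.9922 s.
1942 layers × 25.9922 s/layer = 50476.8524 s, i.e. 14.02 hours.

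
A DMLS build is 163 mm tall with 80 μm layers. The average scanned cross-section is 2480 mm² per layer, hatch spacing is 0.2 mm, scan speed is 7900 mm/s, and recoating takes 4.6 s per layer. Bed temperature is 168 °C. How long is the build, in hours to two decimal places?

3.49 hours

Layer count = ceil(163 / 0.08) = 2038.
Scan path per layer: 2480 / 0.2 → 12400 mm.
Laser time per layer = 12400 / 7900 = 1.5696 s.
Time per layer = 1.5696 + 4.6 = 6.1696 s.
2038 layers × 6.1696 s/layer = 12573.6448 s, i.e. 3.49 hours.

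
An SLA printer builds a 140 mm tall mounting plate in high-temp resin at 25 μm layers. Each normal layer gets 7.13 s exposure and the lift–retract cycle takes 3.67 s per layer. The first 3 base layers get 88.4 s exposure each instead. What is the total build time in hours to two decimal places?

Layer count = ceil(140 / 0.025) = 5600.
Burn-in layers = 3 × (88.4 + 3.67) = 276.21 s.
Normal layers = 5597 × (7.13 + 3.67), so 60447.6 s.
Sum: 276.21 + 60447.6 = 60723.81 s → 16.87 hours.

16.87 hours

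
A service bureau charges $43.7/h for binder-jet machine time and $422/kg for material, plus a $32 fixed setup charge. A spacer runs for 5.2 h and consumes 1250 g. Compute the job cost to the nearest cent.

$786.74

Machine-time cost = 43.7 × 5.2, so $227.24.
Feedstock cost = 422 × 1250/1000, so $527.50.
Adding setup: 227.24 + 527.50 + 32 → $786.74.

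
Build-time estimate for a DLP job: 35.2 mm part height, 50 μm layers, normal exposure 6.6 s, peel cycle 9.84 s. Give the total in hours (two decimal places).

Layers = ⌈35.2/0.05⌉ = 704.
Each layer takes = 6.6 + 9.84, so 16.44 s.
Build time: 704 × 16.44 s = 11573.76 s, i.e. 3.21 hours.

3.21 hours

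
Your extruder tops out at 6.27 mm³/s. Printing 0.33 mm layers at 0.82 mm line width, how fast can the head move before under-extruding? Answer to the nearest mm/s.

23 mm/s

Bead cross-section = 0.33 × 0.82, so 0.2706 mm².
Max speed = 6.27 / 0.2706 = 23.17 ≈ 23 mm/s.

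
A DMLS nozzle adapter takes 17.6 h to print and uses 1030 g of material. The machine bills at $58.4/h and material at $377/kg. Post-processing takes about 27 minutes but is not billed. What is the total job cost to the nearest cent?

Time charge = 58.4 × 17.6 = $1027.84.
Material cost = 377 × 1030/1000 = $388.31.
Total = 1027.84 + 388.31 = $1416.15.

$1416.15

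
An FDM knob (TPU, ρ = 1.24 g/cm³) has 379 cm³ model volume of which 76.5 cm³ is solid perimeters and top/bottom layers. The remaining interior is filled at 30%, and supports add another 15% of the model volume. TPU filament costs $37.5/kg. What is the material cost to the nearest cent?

Infill region: 379 − 76.5 → 302.5 cm³.
Infill volume = 0.30 × 302.5, so 90.75 cm³.
Support = 0.15 × 379, so 56.85 cm³.
Deposited volume = 76.5 + 90.75 + 56.85 = 224.1 cm³.
Mass = 224.1 × 1.24, so 277.884 g.
At $37.5/kg: 277.884/1000 × 37.5 = $10.42.

$10.42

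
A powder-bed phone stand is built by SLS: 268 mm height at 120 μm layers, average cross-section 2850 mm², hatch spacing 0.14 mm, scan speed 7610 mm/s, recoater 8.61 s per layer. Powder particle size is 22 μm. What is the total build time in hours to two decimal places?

Number of layers: 268 / 0.12 → 2234 (rounded up).
Scan path per layer = 2850 / 0.14, so 20357.1 mm.
Per-layer scan time = 20357.1 / 7610 = 2.675 s.
Per-layer time = 2.675 + 8.61 = 11.285 s.
2234 layers × 11.285 s/layer = 25210.69 s, i.e. 7.00 hours.

7.00 hours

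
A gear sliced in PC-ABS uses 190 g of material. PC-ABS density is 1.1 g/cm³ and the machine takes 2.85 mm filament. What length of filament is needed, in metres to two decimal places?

27.08 m

Volume = 190 g / 1.1 g·cm⁻³ = 172.7273 cm³ = 172727.3 mm³.
A = π r² = π × 1.425² = 6.3794 mm².
Length = 172727.3 / 6.3794 = 27075.79 mm = 27.08 m.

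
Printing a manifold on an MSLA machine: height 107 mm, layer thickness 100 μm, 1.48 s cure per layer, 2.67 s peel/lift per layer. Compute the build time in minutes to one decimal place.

Layers = ⌈107/0.1⌉ = 1070.
Cycle time = 1.48 + 2.67 = 4.15 s.
Build time: 1070 × 4.15 s = 4440.5 s, i.e. 74.0 minutes.

74.0 minutes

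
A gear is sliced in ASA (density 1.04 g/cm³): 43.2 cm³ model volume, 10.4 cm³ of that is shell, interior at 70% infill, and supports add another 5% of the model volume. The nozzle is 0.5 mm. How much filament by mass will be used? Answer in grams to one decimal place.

Infill region = 43.2 − 10.4, so 32.8 cm³.
Infill deposited = 0.70 × 32.8 = 22.96 cm³.
Support = 0.05 × 43.2, so 2.16 cm³.
Total printed volume: 10.4 + 22.96 + 2.16 → 35.52 cm³.
Mass = 35.52 × 1.04 = 36.9408 g.

36.9 g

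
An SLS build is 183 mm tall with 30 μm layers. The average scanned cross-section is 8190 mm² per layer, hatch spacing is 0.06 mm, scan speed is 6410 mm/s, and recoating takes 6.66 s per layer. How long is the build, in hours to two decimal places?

Layers = ⌈183/0.03⌉ = 6100.
Hatch length per layer = 8190 / 0.06 = 136500 mm.
Per-layer scan time = 136500 / 6410 = 21.2949 s.
Layer cycle: 21.2949 + 6.66 → 27.9549 s.
Total: 6100 × 27.9549 s = 170524.89 s → 47.37 hours.

47.37 hours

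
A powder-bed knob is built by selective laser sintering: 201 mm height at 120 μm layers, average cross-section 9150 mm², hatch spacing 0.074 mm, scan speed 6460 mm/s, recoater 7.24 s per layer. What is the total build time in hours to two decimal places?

12.27 hours

Layers = ⌈201/0.12⌉ = 1675.
Per-layer scan distance: 9150 / 0.074 → 123648.6 mm.
Scan time per layer: 123648.6 / 6460 → 19.1407 s.
Layer cycle = 19.1407 + 7.24, so 26.3807 s.
Build time = 1675 × 26.3807 = 44187.6725 s = 12.27 hours.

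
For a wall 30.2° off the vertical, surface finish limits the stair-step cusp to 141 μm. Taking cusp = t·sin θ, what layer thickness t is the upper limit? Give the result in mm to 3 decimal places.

0.280 mm

sin(30.2°) = 0.5030; t_max = 0.141/0.5030 = 0.280 mm.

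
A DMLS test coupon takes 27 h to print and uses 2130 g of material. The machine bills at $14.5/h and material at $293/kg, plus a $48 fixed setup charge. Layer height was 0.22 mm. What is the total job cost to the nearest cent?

$1063.59

Machine cost = 14.5 × 27 = $391.50.
Feedstock cost: 293 × 2130/1000 → $624.09.
Adding setup: 391.50 + 624.09 + 48 → $1063.59.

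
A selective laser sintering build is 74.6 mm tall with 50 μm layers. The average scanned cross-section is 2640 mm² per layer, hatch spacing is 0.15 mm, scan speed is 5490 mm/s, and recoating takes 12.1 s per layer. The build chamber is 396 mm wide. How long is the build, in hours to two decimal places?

6.34 hours

Layer count = ceil(74.6 / 0.05) = 1492.
Scan path per layer = 2640 / 0.15 = 17600 mm.
Laser time per layer: 17600 / 5490 → 3.2058 s.
Per-layer time = 3.2058 + 12.1, so 15.3058 s.
Build time = 1492 × 15.3058 = 22836.2536 s = 6.34 hours.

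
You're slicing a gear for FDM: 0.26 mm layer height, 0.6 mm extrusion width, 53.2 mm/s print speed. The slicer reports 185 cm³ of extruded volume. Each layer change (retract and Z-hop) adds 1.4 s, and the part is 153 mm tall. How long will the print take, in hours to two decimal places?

6.42 hours

Line area = 0.26 × 0.6, so 0.156 mm².
Total extruded path = 185000/0.156 = 1185897.4 mm.
Print-move time = 1185897.4 / 53.2, so 22291.3 s.
Layer count = ceil(153 / 0.26) = 589.
Non-print overhead = 589 × 1.4, so 824.6 s.
Total = 22291.3 + 824.6 = 23115.9 s = 6.42 hours.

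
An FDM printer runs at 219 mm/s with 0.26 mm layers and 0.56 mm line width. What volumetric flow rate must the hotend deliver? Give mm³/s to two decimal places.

31.89

Extrusion cross-section: 0.26 × 0.56 → 0.1456 mm².
Volumetric flow = 219 × 0.1456 = 31.89 mm³/s.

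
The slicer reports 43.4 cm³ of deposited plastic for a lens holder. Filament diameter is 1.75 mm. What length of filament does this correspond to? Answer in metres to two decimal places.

Filament cross-section = π × (1.75/2)² = 2.4053 mm².
L = 43400 mm³ / 2.4053 mm² = 18043.49 mm, i.e. 18.04 m.

18.04 m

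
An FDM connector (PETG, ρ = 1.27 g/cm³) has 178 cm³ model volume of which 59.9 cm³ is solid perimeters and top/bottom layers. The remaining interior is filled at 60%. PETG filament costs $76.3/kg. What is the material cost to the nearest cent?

Infill region: 178 − 59.9 → 118.1 cm³.
Infill deposited = 0.60 × 118.1, so 70.86 cm³.
Total printed volume = 59.9 + 70.86, so 130.76 cm³.
Mass = 130.76 × 1.27, so 166.0652 g.
Cost = 166.0652 g / 1000 × $76.3/kg = $12.67.

$12.67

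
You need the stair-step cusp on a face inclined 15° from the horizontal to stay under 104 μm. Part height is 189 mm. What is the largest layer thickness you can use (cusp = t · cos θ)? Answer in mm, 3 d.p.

t = h_c / cos θ = 0.104 / 0.9659 = 0.108 mm.

0.108 mm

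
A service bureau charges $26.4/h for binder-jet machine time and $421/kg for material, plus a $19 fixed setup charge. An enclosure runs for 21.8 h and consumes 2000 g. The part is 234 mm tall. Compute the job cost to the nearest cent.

$1436.52

Machine-time cost = 26.4 × 21.8 = $575.52.
Feedstock cost: 421 × 2000/1000 → $842.00.
Total = 575.52 + 842.00 + 19 = $1436.52.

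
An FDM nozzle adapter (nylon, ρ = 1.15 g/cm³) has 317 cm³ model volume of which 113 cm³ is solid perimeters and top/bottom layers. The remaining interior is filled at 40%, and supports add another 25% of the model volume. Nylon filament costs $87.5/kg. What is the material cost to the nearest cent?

Volume inside the shell: 317 − 113 → 204 cm³.
Infill deposited: 0.40 × 204 → 81.6 cm³.
Support = 0.25 × 317, so 79.25 cm³.
Total printed volume = 113 + 81.6 + 79.25 = 273.85 cm³.
Mass = 273.85 × 1.15, so 314.9275 g.
Cost = 314.9275 g / 1000 × $87.5/kg = $27.56.

$27.56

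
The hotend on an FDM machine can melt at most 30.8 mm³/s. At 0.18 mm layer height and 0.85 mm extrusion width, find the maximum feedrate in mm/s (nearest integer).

201 mm/s

Bead cross-section = 0.18 × 0.85 = 0.153 mm².
Max speed = 30.8 / 0.153 = 201.31 ≈ 201 mm/s.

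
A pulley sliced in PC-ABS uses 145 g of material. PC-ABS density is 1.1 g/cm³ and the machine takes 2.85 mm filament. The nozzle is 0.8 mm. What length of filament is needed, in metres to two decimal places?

Volume = 145 g / 1.1 g·cm⁻³ = 131.8182 cm³ = 131818.2 mm³.
Filament cross-section = π × (2.85/2)² = 6.3794 mm².
L = V/A = 131818.2/6.3794 = 20663.1 mm → 20.66 m.

20.66 m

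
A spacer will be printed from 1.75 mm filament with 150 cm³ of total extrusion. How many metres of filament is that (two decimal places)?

62.36 m

A = π r² = π × 0.875² = 2.4053 mm².
Length = 150 cm³ / 2.4053 mm² = 150000 / 2.4053 = 62362.28 mm = 62.36 m.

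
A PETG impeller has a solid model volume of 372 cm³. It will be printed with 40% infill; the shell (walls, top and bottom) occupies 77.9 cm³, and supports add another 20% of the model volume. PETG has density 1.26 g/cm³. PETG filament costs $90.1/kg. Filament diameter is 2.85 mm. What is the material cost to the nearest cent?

Volume inside the shell: 372 − 77.9 → 294.1 cm³.
Infill deposited: 0.40 × 294.1 → 117.64 cm³.
Support = 0.20 × 372, so 74.4 cm³.
Total extruded = 77.9 + 117.64 + 74.4, so 269.94 cm³.
Mass: 269.94 × 1.26 → 340.1244 g.
At $90.1/kg: 340.1244/1000 × 90.1 = $30.65.

$30.65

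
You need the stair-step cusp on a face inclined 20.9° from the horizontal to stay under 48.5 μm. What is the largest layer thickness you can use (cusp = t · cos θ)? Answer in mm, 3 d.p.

0.052 mm

Layer height = cusp / cos(20.9°) = 0.0485 / 0.9342 = 0.052 mm.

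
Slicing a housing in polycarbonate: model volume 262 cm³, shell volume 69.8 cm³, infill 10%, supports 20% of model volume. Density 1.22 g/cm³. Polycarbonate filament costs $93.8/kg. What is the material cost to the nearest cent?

$16.18

Infill region = 262 − 69.8, so 192.2 cm³.
Infill deposited: 0.10 × 192.2 → 19.22 cm³.
Support = 0.20 × 262 = 52.4 cm³.
Total extruded = 69.8 + 19.22 + 52.4 = 141.42 cm³.
Mass = 141.42 × 1.22 = 172.5324 g.
Cost = 172.5324 g / 1000 × $93.8/kg = $16.18.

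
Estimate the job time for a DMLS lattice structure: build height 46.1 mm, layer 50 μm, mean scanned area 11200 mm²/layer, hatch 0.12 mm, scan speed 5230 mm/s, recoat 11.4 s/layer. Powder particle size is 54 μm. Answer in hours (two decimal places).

Number of layers: 46.1 / 0.05 → 922 (rounded up).
Per-layer scan distance: 11200 / 0.12 → 93333.3 mm.
Scan time per layer = 93333.3 / 5230 = 17.8458 s.
Per-layer time = 17.8458 + 11.4 = 29.2458 s.
Build time = 922 × 29.2458 = 26964.6276 s = 7.49 hours.

7.49 hours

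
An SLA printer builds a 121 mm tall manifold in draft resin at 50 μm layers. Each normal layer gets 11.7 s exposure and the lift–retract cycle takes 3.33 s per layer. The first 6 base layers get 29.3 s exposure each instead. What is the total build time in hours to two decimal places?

Number of layers: 121 / 0.05 → 2420 (rounded up).
Burn-in layers: 6 × (29.3 + 3.33) → 195.78 s.
Regular layers = 2414 × (11.7 + 3.33), so 36282.42 s.
Sum: 195.78 + 36282.42 = 36478.2 s → 10.13 hours.

10.13 hours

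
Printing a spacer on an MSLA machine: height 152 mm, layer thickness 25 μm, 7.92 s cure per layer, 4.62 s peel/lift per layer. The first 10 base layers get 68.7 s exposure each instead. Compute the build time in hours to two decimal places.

Layers = ⌈152/0.025⌉ = 6080.
Bottom layers = 10 × (68.7 + 4.62) = 733.2 s.
Regular layers: 6070 × (7.92 + 4.62) → 76117.8 s.
Total = 733.2 + 76117.8 = 76851 s = 21.35 hours.

21.35 hours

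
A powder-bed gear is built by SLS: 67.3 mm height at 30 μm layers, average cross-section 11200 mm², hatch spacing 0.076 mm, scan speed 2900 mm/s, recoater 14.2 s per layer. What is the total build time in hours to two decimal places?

40.53 hours

Layers = ⌈67.3/0.03⌉ = 2244.
Hatch length per layer = 11200 / 0.076 = 147368.4 mm.
Laser time per layer = 147368.4 / 2900, so 50.8167 s.
Time per layer = 50.8167 + 14.2, so 65.0167 s.
Total: 2244 × 65.0167 s = 145897.4748 s → 40.53 hours.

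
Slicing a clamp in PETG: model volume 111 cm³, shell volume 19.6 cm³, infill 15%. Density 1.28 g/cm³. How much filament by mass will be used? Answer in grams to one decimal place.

Infill region = 111 − 19.6 = 91.4 cm³.
Infill volume = 0.15 × 91.4, so 13.71 cm³.
Total extruded: 19.6 + 13.71 → 33.31 cm³.
Mass = 33.31 × 1.28 = 42.6368 g.

42.6 g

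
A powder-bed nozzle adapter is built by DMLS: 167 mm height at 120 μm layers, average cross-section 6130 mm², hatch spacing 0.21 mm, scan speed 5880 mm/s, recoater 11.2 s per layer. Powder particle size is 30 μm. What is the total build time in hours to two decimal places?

Layers = ⌈167/0.12⌉ = 1392.
Scan path per layer = 6130 / 0.21 = 29190.5 mm.
Laser time per layer: 29190.5 / 5880 → 4.9644 s.
Per-layer time = 4.9644 + 11.2 = 16.1644 s.
Total: 1392 × 16.1644 s = 22500.8448 s → 6.25 hours.

6.25 hours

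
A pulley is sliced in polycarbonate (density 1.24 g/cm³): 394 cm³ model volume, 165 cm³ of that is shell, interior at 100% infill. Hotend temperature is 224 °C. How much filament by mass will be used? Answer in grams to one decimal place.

Volume inside the shell = 394 − 165 = 229 cm³.
Infill volume = 1.00 × 229, so 229 cm³.
Deposited volume = 165 + 229 = 394 cm³.
Mass: 394 × 1.24 → 488.56 g.

488.6 g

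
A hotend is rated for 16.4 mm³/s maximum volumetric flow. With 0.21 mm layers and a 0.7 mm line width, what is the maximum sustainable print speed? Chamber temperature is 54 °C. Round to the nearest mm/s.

Extrusion cross-section: 0.21 × 0.7 → 0.147 mm².
Max speed = 16.4 / 0.147 = 111.56 ≈ 112 mm/s.

112 mm/s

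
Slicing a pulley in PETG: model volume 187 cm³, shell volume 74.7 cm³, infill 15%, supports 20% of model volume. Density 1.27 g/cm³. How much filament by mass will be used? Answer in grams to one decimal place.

163.8 g

Volume inside the shell = 187 − 74.7, so 112.3 cm³.
Infill deposited: 0.15 × 112.3 → 16.845 cm³.
Support = 0.20 × 187, so 37.4 cm³.
Deposited volume: 74.7 + 16.845 + 37.4 → 128.945 cm³.
Mass = 128.945 × 1.27, so 163.76015 g.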